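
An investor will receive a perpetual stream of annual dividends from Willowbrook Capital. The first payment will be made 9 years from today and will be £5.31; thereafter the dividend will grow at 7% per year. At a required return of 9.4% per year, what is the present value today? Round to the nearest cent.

Value at end of year 8: C₁ / (r − g) = £5.31 / (0.094 − 0.07) = £221.2500
Discount to today: PV = £221.2500 / (1 + 0.094)^8 = £221.2500 / 2.051817 = £107.83

£107.83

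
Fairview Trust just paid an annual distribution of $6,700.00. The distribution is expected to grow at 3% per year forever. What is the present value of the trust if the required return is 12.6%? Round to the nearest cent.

D₁ = D₀ × (1 + g) = $6,700.00 × 1.03 = $6,901.0000
Growing perpetuity: P = D₁ / (r − g) = $6,901.0000 / (0.126 − 0.03) = $71,885.42

$71885.42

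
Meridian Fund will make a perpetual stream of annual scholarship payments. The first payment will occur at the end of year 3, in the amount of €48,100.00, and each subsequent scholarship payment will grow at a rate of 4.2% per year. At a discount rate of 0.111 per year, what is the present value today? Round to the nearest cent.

Value at end of year 2: C₁ / (r − g) = €48,100.00 / (0.111 − 0.042) = €697,101.4493
Discount to today: PV = €697,101.4493 / (1 + 0.111)^2 = €697,101.4493 / 1.234321 = €564,765.12

€564765.12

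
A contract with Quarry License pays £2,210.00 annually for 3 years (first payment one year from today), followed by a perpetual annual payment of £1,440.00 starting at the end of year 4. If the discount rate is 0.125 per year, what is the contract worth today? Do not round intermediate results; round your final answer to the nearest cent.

£13353.64

PV of 3-year annuity: £2,210.00 × [1 − (1+0.125)^−3] / 0.125 = 5262.77092
Perpetuity value at year 3: £1,440.00 / 0.125 = 11520.00000
PV of perpetuity: 11520.00000 / (1+0.125)^3 = 8090.86420
Total PV = 5262.77092 + 8090.86420 = 13353.63512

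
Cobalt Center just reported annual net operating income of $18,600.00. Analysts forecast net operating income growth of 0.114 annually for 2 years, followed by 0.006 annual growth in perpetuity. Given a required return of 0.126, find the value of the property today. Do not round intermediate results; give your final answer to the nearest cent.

$189231.60

D_1 = 20720.40000
D_2 = 23082.52560
Terminal value at year 2: TV = D_2×(1+g_2)/(r−g_2) = 23221.02075/0.12 = 193508.50628
P_0 = D_1/(1+r)^1 + D_2/(1+r)^2 + TV/(1+r)^2
    = 18401.77620 + 18205.66491 + 152624.15747 = 189231.59858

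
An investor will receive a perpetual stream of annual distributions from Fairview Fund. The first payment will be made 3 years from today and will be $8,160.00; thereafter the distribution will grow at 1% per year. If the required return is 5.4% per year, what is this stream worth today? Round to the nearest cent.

Value at end of year 2: C₁ / (r − g) = $8,160.00 / (0.054 − 0.01) = $185,454.5455
Discount to today: PV = $185,454.5455 / (1 + 0.054)^2 = $185,454.5455 / 1.110916 = $166,938.41

$166938.41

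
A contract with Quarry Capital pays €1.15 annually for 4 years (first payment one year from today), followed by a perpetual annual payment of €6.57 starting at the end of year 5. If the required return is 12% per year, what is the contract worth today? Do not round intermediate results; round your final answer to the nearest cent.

PV of 4-year annuity: €1.15 × [1 − (1+0.12)^−4] / 0.12 = 3.49295
Perpetuity value at year 4: €6.57 / 0.12 = 54.75000
PV of perpetuity: 54.75000 / (1+0.12)^4 = 34.79461
Total PV = 3.49295 + 34.79461 = 38.28757

€38.29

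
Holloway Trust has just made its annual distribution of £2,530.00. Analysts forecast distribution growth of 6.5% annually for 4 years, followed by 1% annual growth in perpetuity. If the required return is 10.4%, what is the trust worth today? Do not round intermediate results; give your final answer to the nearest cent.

D_1 = 2694.45000
D_2 = 2869.58925
D_3 = 3056.11255
D_4 = 3254.75987
Terminal value at year 4: TV = D_4×(1+g_2)/(r−g_2) = 3287.30747/0.094 = 34971.35602
P_0 = D_1/(1+r)^1 + D_2/(1+r)^2 + D_3/(1+r)^3 + D_4/(1+r)^4 + TV/(1+r)^4
    = 2440.62500 + 2354.40727 + 2271.23527 + 2191.00142 + 23541.61098 = 32798.87994

£32798.88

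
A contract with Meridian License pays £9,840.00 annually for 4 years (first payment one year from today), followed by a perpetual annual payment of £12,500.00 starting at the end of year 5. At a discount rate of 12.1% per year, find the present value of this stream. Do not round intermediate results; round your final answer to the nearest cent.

PV of 4-year annuity: £9,840.00 × [1 − (1+0.121)^−4] / 0.121 = 29824.67988
Perpetuity value at year 4: £12,500.00 / 0.121 = 103305.78512
PV of perpetuity: 103305.78512 / (1+0.121)^4 = 65418.74259
Total PV = 29824.67988 + 65418.74259 = 95243.42247

£95243.42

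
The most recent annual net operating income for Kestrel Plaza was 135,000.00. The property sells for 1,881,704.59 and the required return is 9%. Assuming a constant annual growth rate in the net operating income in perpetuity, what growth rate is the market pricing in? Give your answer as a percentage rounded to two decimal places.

1.70%

P = D₀(1+g)/(r−g) ⇒ P(r−g) = D₀(1+g) ⇒ g(P+D₀) = P·r − D₀
g = (P·r − D₀)/(P + D₀) = (1,881,704.59×0.09 − 135,000.00) / (1,881,704.59 + 135,000.00) = 0.017034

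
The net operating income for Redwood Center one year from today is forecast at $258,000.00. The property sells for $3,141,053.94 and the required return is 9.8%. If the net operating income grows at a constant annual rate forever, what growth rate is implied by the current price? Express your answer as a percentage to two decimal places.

1.59%

P = D₁/(r−g) ⇒ g = r − D₁/P = 0.098 − $258,000.00/$3,141,053.94 = 0.015862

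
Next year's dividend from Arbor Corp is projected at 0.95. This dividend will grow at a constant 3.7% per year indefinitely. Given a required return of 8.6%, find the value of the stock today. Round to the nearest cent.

19.39

Growing perpetuity: P = D₁ / (r − g) = 0.9500 / (0.086 − 0.037) = 19.39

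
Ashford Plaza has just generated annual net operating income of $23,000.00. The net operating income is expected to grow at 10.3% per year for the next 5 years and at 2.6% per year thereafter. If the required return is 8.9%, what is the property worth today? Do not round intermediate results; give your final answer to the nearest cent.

$518787.66

D_1 = 25369.00000
D_2 = 27982.00700
D_3 = 30864.15372
D_4 = 34043.16155
D_5 = 37549.60719
Terminal value at year 5: TV = D_5×(1+g_2)/(r−g_2) = 38525.89698/0.063 = 611522.17431
P_0 = D_1/(1+r)^1 + D_2/(1+r)^2 + D_3/(1+r)^3 + D_4/(1+r)^4 + D_5/(1+r)^5 + TV/(1+r)^5
    = 23295.68411 + 23595.16949 + 23898.50501 + 24205.74015 + 24516.92505 + 399275.63658 = 518787.66039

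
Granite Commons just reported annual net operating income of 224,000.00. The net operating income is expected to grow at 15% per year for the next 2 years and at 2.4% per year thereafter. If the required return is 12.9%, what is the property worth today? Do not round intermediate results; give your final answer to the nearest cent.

2727133.16

D_1 = 257600.00000
D_2 = 296240.00000
Terminal value at year 2: TV = D_2×(1+g_2)/(r−g_2) = 303349.76000/0.105 = 2889045.33333
P_0 = D_1/(1+r)^1 + D_2/(1+r)^2 + TV/(1+r)^2
    = 228166.51904 + 232410.53756 + 2266556.09959 = 2727133.15619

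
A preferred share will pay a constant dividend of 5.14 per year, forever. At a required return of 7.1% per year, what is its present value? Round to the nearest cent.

Level perpetuity: PV = C / r = 5.14 / 0.071 = 72.39

72.39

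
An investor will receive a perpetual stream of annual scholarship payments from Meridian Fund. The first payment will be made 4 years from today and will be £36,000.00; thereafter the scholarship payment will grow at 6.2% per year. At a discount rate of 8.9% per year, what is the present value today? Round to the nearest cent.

£1032416.88

Value at end of year 3: C₁ / (r − g) = £36,000.00 / (0.089 − 0.062) = £1,333,333.3333
Discount to today: PV = £1,333,333.3333 / (1 + 0.089)^3 = £1,333,333.3333 / 1.291468 = £1,032,416.88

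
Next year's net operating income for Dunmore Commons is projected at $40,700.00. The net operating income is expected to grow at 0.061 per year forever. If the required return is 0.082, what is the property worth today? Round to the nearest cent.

$1938095.24

Growing perpetuity: P = D₁ / (r − g) = $40,700.0000 / (0.082 − 0.061) = $1,938,095.24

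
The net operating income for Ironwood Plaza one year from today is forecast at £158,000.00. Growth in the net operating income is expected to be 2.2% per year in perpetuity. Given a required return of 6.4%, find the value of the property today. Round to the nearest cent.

Growing perpetuity: P = D₁ / (r − g) = £158,000.0000 / (0.064 − 0.022) = £3,761,904.76

£3761904.76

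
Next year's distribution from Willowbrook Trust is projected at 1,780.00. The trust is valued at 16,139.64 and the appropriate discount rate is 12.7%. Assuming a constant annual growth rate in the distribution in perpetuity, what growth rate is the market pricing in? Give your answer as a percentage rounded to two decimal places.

P = D₁/(r−g) ⇒ g = r − D₁/P = 0.127 − 1,780.00/16,139.64 = 0.016713

1.67%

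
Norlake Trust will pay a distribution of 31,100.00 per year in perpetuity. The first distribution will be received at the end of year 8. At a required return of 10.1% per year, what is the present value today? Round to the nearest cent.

157010.17

Value at end of year 7: C / r = 31,100.00 / 0.101 = 307,920.7921
Discount to today: PV = 307,920.7921 / (1 + 0.101)^7 = 307,920.7921 / 1.961152 = 157,010.17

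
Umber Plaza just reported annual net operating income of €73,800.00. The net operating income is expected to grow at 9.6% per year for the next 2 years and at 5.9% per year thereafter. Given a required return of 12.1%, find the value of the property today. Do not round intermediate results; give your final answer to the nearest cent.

€1347653.28

D_1 = 80884.80000
D_2 = 88649.74080
Terminal value at year 2: TV = D_2×(1+g_2)/(r−g_2) = 93880.07551/0.062 = 1514194.76625
P_0 = D_1/(1+r)^1 + D_2/(1+r)^2 + TV/(1+r)^2
    = 72154.14808 + 70545.00116 + 1204954.13268 = 1347653.28192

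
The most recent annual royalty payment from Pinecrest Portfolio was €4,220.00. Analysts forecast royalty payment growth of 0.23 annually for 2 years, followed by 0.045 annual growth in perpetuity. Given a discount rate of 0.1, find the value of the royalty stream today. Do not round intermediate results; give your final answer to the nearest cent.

€110246.63

D_1 = 5190.60000
D_2 = 6384.43800
Terminal value at year 2: TV = D_2×(1+g_2)/(r−g_2) = 6671.73771/0.055 = 121304.32200
P_0 = D_1/(1+r)^1 + D_2/(1+r)^2 + TV/(1+r)^2
    = 4718.72727 + 5276.39504 + 100251.50579 = 110246.62810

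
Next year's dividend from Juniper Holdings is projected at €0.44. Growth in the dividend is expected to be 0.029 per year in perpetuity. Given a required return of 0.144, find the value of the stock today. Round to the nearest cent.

€3.83

Growing perpetuity: P = D₁ / (r − g) = €0.4400 / (0.144 − 0.029) = €3.83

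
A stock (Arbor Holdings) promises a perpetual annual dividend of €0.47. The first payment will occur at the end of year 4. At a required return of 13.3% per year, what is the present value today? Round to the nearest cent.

Value at end of year 3: C / r = €0.47 / 0.133 = €3.5338
Discount to today: PV = €3.5338 / (1 + 0.133)^3 = €3.5338 / 1.454420 = €2.43

€2.43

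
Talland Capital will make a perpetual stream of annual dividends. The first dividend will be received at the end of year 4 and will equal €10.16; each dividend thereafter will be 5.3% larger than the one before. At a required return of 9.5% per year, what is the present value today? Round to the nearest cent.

€184.25

Value at end of year 3: C₁ / (r − g) = €10.16 / (0.095 − 0.053) = €241.9048
Discount to today: PV = €241.9048 / (1 + 0.095)^3 = €241.9048 / 1.312932 = €184.25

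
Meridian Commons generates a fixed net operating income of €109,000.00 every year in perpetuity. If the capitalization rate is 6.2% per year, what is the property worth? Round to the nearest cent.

Level perpetuity: PV = C / r = €109,000.00 / 0.062 = €1,758,064.52

€1758064.52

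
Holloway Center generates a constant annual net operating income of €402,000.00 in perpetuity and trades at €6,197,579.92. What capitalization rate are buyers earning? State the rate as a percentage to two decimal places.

6.49%

P = C/r ⇒ r = C/P = €402,000.00/€6,197,579.92 = 0.064864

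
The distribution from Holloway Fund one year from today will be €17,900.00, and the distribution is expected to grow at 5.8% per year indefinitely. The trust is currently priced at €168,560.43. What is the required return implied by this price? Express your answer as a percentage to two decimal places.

P = D₁/(r − g) ⇒ r = D₁/P + g = €17,900.0000/€168,560.43 + 0.058 = 0.106193 + 0.058 = 0.164193

16.42%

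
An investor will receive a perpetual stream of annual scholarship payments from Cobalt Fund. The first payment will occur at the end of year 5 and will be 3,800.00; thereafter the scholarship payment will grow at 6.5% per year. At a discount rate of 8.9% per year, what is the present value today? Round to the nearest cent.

Value at end of year 4: C₁ / (r − g) = 3,800.00 / (0.089 − 0.065) = 158,333.3333
Discount to today: PV = 158,333.3333 / (1 + 0.089)^4 = 158,333.3333 / 1.406409 = 112,579.89

112579.89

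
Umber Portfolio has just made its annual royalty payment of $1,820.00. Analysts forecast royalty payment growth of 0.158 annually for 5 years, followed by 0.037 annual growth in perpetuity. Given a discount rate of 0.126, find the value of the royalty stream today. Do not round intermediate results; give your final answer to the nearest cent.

$34301.45

D_1 = 2107.56000
D_2 = 2440.55448
D_3 = 2826.16209
D_4 = 3272.69570
D_5 = 3789.78162
Terminal value at year 5: TV = D_5×(1+g_2)/(r−g_2) = 3930.00354/0.089 = 44157.34312
P_0 = D_1/(1+r)^1 + D_2/(1+r)^2 + D_3/(1+r)^3 + D_4/(1+r)^4 + D_5/(1+r)^5 + TV/(1+r)^5
    = 1871.72291 + 1924.91575 + 1979.62028 + 2035.87947 + 2093.73750 + 24395.57069 = 34301.44661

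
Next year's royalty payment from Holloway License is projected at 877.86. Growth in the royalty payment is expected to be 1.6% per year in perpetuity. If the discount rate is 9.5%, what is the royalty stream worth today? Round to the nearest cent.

11112.15

Growing perpetuity: P = D₁ / (r − g) = 877.8600 / (0.095 − 0.016) = 11,112.15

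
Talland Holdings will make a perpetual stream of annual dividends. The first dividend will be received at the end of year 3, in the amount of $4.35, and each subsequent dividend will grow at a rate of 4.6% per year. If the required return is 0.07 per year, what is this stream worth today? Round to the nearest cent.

Value at end of year 2: C₁ / (r − g) = $4.35 / (0.07 − 0.046) = $181.2500
Discount to today: PV = $181.2500 / (1 + 0.07)^2 = $181.2500 / 1.144900 = $158.31

$158.31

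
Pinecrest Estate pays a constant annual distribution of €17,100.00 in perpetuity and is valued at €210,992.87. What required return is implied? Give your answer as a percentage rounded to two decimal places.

8.10%

P = C/r ⇒ r = C/P = €17,100.00/€210,992.87 = 0.081045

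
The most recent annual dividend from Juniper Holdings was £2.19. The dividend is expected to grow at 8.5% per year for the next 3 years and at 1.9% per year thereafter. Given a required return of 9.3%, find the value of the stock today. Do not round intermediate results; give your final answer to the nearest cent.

D_1 = 2.37615
D_2 = 2.57812
D_3 = 2.79726
Terminal value at year 3: TV = D_3×(1+g_2)/(r−g_2) = 2.85041/0.074 = 38.51907
P_0 = D_1/(1+r)^1 + D_2/(1+r)^2 + D_3/(1+r)^3 + TV/(1+r)^3
    = 2.17397 + 2.15806 + 2.14226 + 29.49954 = 35.97384

£35.97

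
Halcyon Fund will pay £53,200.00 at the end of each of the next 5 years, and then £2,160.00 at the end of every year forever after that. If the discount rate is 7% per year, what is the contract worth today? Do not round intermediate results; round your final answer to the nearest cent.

£240131.22

PV of 5-year annuity: £53,200.00 × [1 − (1+0.07)^−5] / 0.07 = 218130.50359
Perpetuity value at year 5: £2,160.00 / 0.07 = 30857.14286
PV of perpetuity: 30857.14286 / (1+0.07)^5 = 22000.71640
Total PV = 218130.50359 + 22000.71640 = 240131.21999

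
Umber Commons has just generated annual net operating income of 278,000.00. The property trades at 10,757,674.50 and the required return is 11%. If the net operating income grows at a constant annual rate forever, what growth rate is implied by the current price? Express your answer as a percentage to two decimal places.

P = D₀(1+g)/(r−g) ⇒ P(r−g) = D₀(1+g) ⇒ g(P+D₀) = P·r − D₀
g = (P·r − D₀)/(P + D₀) = (10,757,674.50×0.11 − 278,000.00) / (10,757,674.50 + 278,000.00) = 0.082038

8.20%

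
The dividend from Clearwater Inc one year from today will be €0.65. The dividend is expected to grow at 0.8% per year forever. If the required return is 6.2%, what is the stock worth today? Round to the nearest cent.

€12.04

Growing perpetuity: P = D₁ / (r − g) = €0.6500 / (0.062 − 0.008) = €12.04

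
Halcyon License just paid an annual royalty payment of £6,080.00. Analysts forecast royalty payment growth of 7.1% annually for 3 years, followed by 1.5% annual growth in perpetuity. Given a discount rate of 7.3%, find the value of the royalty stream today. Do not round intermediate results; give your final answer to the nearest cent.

£123978.23

D_1 = 6511.68000
D_2 = 6974.00928
D_3 = 7469.16394
Terminal value at year 3: TV = D_3×(1+g_2)/(r−g_2) = 7581.20140/0.058 = 130710.36893
P_0 = D_1/(1+r)^1 + D_2/(1+r)^2 + D_3/(1+r)^3 + TV/(1+r)^3
    = 6068.66729 + 6057.35570 + 6046.06519 + 105806.14091 = 123978.22909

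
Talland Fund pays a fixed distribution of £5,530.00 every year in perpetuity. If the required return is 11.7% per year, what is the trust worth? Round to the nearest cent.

Level perpetuity: PV = C / r = £5,530.00 / 0.117 = £47,264.96

£47264.96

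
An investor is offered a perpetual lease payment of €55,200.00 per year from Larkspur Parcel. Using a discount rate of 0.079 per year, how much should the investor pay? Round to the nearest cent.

€698734.18

Level perpetuity: PV = C / r = €55,200.00 / 0.079 = €698,734.18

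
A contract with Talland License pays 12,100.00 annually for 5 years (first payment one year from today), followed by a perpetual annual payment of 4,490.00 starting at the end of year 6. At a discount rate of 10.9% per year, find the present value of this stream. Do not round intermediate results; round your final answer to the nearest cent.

PV of 5-year annuity: 12,100.00 × [1 − (1+0.109)^−5] / 0.109 = 44833.07848
Perpetuity value at year 5: 4,490.00 / 0.109 = 41192.66055
PV of perpetuity: 41192.66055 / (1+0.109)^5 = 24556.25374
Total PV = 44833.07848 + 24556.25374 = 69389.33223

69389.33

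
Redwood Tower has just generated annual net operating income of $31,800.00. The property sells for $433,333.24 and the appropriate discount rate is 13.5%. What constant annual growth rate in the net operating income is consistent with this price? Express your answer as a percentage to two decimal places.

5.74%

P = D₀(1+g)/(r−g) ⇒ P(r−g) = D₀(1+g) ⇒ g(P+D₀) = P·r − D₀
g = (P·r − D₀)/(P + D₀) = ($433,333.24×0.135 − $31,800.00) / ($433,333.24 + $31,800.00) = 0.057403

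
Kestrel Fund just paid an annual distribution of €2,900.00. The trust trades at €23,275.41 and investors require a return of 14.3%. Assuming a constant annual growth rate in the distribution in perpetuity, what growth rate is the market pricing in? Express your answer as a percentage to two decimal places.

P = D₀(1+g)/(r−g) ⇒ P(r−g) = D₀(1+g) ⇒ g(P+D₀) = P·r − D₀
g = (P·r − D₀)/(P + D₀) = (€23,275.41×0.143 − €2,900.00) / (€23,275.41 + €2,900.00) = 0.016366

1.64%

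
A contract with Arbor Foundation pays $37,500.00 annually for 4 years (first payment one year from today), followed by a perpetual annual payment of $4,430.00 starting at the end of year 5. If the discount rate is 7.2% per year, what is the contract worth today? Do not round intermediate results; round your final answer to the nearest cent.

$173038.96

PV of 4-year annuity: $37,500.00 × [1 − (1+0.072)^−4] / 0.072 = 126449.02240
Perpetuity value at year 4: $4,430.00 / 0.072 = 61527.77778
PV of perpetuity: 61527.77778 / (1+0.072)^4 = 46589.93326
Total PV = 126449.02240 + 46589.93326 = 173038.95567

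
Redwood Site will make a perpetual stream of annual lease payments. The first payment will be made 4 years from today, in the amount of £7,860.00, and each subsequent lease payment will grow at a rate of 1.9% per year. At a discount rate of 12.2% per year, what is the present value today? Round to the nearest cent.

Value at end of year 3: C₁ / (r − g) = £7,860.00 / (0.122 − 0.019) = £76,310.6796
Discount to today: PV = £76,310.6796 / (1 + 0.122)^3 = £76,310.6796 / 1.412468 = £54,026.49

£54026.49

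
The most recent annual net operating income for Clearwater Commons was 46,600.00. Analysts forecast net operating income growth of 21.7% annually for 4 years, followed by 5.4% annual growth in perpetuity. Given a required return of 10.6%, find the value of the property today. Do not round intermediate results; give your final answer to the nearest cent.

1622832.21

D_1 = 56712.20000
D_2 = 69018.74740
D_3 = 83995.81559
D_4 = 102222.90757
Terminal value at year 4: TV = D_4×(1+g_2)/(r−g_2) = 107742.94458/0.052 = 2071979.70340
P_0 = D_1/(1+r)^1 + D_2/(1+r)^2 + D_3/(1+r)^3 + D_4/(1+r)^4 + TV/(1+r)^4
    = 51276.85353 + 56423.08385 + 62085.79842 + 68316.83244 + 1384729.64205 = 1622832.21028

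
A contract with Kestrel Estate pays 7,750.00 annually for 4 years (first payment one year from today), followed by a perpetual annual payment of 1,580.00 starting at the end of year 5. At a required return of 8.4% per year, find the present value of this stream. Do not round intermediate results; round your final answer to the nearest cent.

PV of 4-year annuity: 7,750.00 × [1 − (1+0.084)^−4] / 0.084 = 25442.08688
Perpetuity value at year 4: 1,580.00 / 0.084 = 18809.52381
PV of perpetuity: 18809.52381 / (1+0.084)^4 = 13622.62094
Total PV = 25442.08688 + 13622.62094 = 39064.70782

39064.71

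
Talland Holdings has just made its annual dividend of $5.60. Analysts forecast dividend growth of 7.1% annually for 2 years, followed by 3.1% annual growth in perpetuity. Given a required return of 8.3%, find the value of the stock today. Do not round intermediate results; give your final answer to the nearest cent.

$119.60

D_1 = 5.99760
D_2 = 6.42343
Terminal value at year 2: TV = D_2×(1+g_2)/(r−g_2) = 6.62256/0.052 = 127.35684
P_0 = D_1/(1+r)^1 + D_2/(1+r)^2 + TV/(1+r)^2
    = 5.53795 + 5.47659 + 108.58389 = 119.59842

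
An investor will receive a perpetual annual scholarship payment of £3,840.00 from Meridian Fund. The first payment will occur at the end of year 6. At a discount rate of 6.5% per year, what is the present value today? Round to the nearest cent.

£43119.11

Value at end of year 5: C / r = £3,840.00 / 0.065 = £59,076.9231
Discount to today: PV = £59,076.9231 / (1 + 0.065)^5 = £59,076.9231 / 1.370087 = £43,119.11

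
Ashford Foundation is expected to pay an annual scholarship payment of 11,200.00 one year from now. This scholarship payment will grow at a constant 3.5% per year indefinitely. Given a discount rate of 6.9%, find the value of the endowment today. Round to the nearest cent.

Growing perpetuity: P = D₁ / (r − g) = 11,200.0000 / (0.069 − 0.035) = 329,411.76

329411.76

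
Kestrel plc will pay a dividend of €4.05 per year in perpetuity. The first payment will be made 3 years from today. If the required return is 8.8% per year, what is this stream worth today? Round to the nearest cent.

€38.88

Value at end of year 2: C / r = €4.05 / 0.088 = €46.0227
Discount to today: PV = €46.0227 / (1 + 0.088)^2 = €46.0227 / 1.183744 = €38.88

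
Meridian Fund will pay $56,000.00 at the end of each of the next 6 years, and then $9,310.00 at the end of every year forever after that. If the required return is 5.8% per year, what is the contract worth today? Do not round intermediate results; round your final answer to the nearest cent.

PV of 6-year annuity: $56,000.00 × [1 − (1+0.058)^−6] / 0.058 = 277109.05335
Perpetuity value at year 6: $9,310.00 / 0.058 = 160517.24138
PV of perpetuity: 160517.24138 / (1+0.058)^6 = 114447.86126
Total PV = 277109.05335 + 114447.86126 = 391556.91461

$391556.91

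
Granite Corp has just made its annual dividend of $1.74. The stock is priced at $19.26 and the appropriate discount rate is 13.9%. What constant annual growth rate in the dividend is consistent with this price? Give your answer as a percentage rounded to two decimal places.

4.46%

P = D₀(1+g)/(r−g) ⇒ P(r−g) = D₀(1+g) ⇒ g(P+D₀) = P·r − D₀
g = (P·r − D₀)/(P + D₀) = ($19.26×0.139 − $1.74) / ($19.26 + $1.74) = 0.044626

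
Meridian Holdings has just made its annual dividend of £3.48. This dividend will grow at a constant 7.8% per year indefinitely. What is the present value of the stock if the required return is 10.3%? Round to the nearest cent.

D₁ = D₀ × (1 + g) = £3.48 × 1.078 = £3.7514
Growing perpetuity: P = D₁ / (r − g) = £3.7514 / (0.103 − 0.078) = £150.06

£150.06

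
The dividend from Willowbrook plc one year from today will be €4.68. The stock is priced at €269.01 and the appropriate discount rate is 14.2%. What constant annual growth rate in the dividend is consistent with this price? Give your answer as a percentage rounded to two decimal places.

12.46%

P = D₁/(r−g) ⇒ g = r − D₁/P = 0.142 − €4.68/€269.01 = 0.124603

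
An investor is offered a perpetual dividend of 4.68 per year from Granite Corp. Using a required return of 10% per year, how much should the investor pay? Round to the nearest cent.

Level perpetuity: PV = C / r = 4.68 / 0.1 = 46.80

46.80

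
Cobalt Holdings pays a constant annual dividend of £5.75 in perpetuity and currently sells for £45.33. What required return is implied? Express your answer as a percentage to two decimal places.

P = C/r ⇒ r = C/P = £5.75/£45.33 = 0.126848

12.68%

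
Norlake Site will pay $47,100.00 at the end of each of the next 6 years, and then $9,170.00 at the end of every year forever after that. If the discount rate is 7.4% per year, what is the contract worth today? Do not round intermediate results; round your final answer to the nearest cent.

PV of 6-year annuity: $47,100.00 × [1 − (1+0.074)^−6] / 0.074 = 221758.35103
Perpetuity value at year 6: $9,170.00 / 0.074 = 123918.91892
PV of perpetuity: 123918.91892 / (1+0.074)^6 = 80744.31002
Total PV = 221758.35103 + 80744.31002 = 302502.66105

$302502.66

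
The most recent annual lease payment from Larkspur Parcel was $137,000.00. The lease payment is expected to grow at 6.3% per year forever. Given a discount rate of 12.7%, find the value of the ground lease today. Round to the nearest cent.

D₁ = D₀ × (1 + g) = $137,000.00 × 1.063 = $145,631.0000
Growing perpetuity: P = D₁ / (r − g) = $145,631.0000 / (0.127 − 0.063) = $2,275,484.38

$2275484.38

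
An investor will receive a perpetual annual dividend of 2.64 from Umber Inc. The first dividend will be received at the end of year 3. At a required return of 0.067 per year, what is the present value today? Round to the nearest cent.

Value at end of year 2: C / r = 2.64 / 0.067 = 39.4030
Discount to today: PV = 39.4030 / (1 + 0.067)^2 = 39.4030 / 1.138489 = 34.61

34.61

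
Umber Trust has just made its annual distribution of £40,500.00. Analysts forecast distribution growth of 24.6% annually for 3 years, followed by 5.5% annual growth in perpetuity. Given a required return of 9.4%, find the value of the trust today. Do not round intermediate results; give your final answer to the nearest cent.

£1777118.75

D_1 = 50463.00000
D_2 = 62876.89800
D_3 = 78344.61491
Terminal value at year 3: TV = D_3×(1+g_2)/(r−g_2) = 82653.56873/0.039 = 2119322.27508
P_0 = D_1/(1+r)^1 + D_2/(1+r)^2 + D_3/(1+r)^3 + TV/(1+r)^3
    = 46127.05667 + 52535.93475 + 59835.26023 + 1618620.50120 = 1777118.75286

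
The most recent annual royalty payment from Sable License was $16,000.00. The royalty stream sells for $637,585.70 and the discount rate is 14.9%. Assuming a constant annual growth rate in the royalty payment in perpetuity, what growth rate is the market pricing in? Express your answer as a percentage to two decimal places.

12.09%

P = D₀(1+g)/(r−g) ⇒ P(r−g) = D₀(1+g) ⇒ g(P+D₀) = P·r − D₀
g = (P·r − D₀)/(P + D₀) = ($637,585.70×0.149 − $16,000.00) / ($637,585.70 + $16,000.00) = 0.120872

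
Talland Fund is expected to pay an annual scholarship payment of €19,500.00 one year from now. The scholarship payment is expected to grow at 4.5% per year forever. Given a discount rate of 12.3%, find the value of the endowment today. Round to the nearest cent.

Growing perpetuity: P = D₁ / (r − g) = €19,500.0000 / (0.123 − 0.045) = €250,000.00

€250000.00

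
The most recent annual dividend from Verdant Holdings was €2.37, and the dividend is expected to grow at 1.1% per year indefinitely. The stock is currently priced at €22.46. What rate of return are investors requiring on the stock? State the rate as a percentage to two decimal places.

11.77%

D₁ = €2.37 × 1.011 = €2.3961
P = D₁/(r − g) ⇒ r = D₁/P + g = €2.3961/€22.46 + 0.011 = 0.106682 + 0.011 = 0.117682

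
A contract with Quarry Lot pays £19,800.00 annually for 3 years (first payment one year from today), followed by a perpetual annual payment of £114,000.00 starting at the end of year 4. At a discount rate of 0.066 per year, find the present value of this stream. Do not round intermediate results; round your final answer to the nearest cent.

£1478244.32

PV of 3-year annuity: £19,800.00 × [1 − (1+0.066)^−3] / 0.066 = 52343.55151
Perpetuity value at year 3: £114,000.00 / 0.066 = 1727272.72727
PV of perpetuity: 1727272.72727 / (1+0.066)^3 = 1425900.76404
Total PV = 52343.55151 + 1425900.76404 = 1478244.31555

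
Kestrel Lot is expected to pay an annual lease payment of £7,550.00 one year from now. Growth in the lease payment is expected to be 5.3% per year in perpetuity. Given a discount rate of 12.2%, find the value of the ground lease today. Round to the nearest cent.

Growing perpetuity: P = D₁ / (r − g) = £7,550.0000 / (0.122 − 0.053) = £109,420.29

£109420.29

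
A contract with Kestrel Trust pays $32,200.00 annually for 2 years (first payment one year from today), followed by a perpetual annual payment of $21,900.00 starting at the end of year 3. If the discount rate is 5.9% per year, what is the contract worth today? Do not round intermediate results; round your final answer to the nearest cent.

PV of 2-year annuity: $32,200.00 × [1 − (1+0.059)^−2] / 0.059 = 59118.07690
Perpetuity value at year 2: $21,900.00 / 0.059 = 371186.44068
PV of perpetuity: 371186.44068 / (1+0.059)^2 = 330978.80453
Total PV = 59118.07690 + 330978.80453 = 390096.88143

$390096.88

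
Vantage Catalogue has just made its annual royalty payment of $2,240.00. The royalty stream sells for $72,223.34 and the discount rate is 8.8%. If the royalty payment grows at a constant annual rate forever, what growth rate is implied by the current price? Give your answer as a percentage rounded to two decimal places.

5.53%

P = D₀(1+g)/(r−g) ⇒ P(r−g) = D₀(1+g) ⇒ g(P+D₀) = P·r − D₀
g = (P·r − D₀)/(P + D₀) = ($72,223.34×0.088 − $2,240.00) / ($72,223.34 + $2,240.00) = 0.055271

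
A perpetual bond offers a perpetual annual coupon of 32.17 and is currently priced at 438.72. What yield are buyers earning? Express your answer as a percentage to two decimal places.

7.33%

P = C/r ⇒ r = C/P = 32.17/438.72 = 0.073327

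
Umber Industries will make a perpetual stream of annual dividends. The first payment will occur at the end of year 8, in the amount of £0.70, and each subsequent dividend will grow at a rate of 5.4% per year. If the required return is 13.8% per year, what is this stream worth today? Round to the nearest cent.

£3.37

Value at end of year 7: C₁ / (r − g) = £0.70 / (0.138 − 0.054) = £8.3333
Discount to today: PV = £8.3333 / (1 + 0.138)^7 = £8.3333 / 2.471700 = £3.37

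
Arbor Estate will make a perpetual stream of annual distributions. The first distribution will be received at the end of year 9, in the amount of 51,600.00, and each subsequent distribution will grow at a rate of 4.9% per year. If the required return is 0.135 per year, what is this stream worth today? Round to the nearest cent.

Value at end of year 8: C₁ / (r − g) = 51,600.00 / (0.135 − 0.049) = 600,000.0000
Discount to today: PV = 600,000.0000 / (1 + 0.135)^8 = 600,000.0000 / 2.754019 = 217,863.44

217863.44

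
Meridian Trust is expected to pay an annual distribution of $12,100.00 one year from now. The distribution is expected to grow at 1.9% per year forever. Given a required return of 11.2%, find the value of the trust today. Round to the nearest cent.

Growing perpetuity: P = D₁ / (r − g) = $12,100.0000 / (0.112 − 0.019) = $130,107.53

$130107.53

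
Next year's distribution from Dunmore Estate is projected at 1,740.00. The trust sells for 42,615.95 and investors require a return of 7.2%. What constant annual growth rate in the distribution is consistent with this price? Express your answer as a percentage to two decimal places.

3.12%

P = D₁/(r−g) ⇒ g = r − D₁/P = 0.072 − 1,740.00/42,615.95 = 0.031170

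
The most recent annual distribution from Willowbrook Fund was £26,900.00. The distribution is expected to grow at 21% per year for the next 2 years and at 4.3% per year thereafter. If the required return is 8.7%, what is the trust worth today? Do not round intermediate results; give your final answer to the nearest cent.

D_1 = 32549.00000
D_2 = 39384.29000
Terminal value at year 2: TV = D_2×(1+g_2)/(r−g_2) = 41077.81447/0.044 = 933586.69250
P_0 = D_1/(1+r)^1 + D_2/(1+r)^2 + TV/(1+r)^2
    = 29943.88224 + 33332.19643 + 790124.56530 = 853400.64397

£853400.64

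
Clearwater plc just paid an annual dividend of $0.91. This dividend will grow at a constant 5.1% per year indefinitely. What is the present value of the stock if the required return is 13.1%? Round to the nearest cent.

D₁ = D₀ × (1 + g) = $0.91 × 1.051 = $0.9564
Growing perpetuity: P = D₁ / (r − g) = $0.9564 / (0.131 − 0.051) = $11.96

$11.96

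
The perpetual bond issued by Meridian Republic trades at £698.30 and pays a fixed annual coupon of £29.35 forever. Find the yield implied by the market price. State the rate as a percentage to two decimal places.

4.20%

P = C/r ⇒ r = C/P = £29.35/£698.30 = 0.042031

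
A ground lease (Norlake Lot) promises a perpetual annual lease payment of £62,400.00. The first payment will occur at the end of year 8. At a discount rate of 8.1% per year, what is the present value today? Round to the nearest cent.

£446601.02

Value at end of year 7: C / r = £62,400.00 / 0.081 = £770,370.3704
Discount to today: PV = £770,370.3704 / (1 + 0.081)^7 = £770,370.3704 / 1.724963 = £446,601.02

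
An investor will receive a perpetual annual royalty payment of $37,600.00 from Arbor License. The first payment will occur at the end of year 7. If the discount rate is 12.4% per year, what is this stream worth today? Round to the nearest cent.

$150372.46

Value at end of year 6: C / r = $37,600.00 / 0.124 = $303,225.8065
Discount to today: PV = $303,225.8065 / (1 + 0.124)^6 = $303,225.8065 / 2.016498 = $150,372.46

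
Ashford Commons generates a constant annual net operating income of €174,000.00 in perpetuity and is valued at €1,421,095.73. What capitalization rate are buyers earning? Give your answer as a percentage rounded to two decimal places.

P = C/r ⇒ r = C/P = €174,000.00/€1,421,095.73 = 0.122441

12.24%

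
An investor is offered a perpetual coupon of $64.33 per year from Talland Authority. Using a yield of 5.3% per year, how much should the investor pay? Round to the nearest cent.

Level perpetuity: PV = C / r = $64.33 / 0.053 = $1,213.77

$1213.77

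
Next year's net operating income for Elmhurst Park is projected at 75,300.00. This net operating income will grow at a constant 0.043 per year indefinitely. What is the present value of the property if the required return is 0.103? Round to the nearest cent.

Growing perpetuity: P = D₁ / (r − g) = 75,300.0000 / (0.103 − 0.043) = 1,255,000.00

1255000.00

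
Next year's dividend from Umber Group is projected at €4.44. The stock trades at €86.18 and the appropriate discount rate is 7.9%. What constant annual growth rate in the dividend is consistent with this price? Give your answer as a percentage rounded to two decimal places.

P = D₁/(r−g) ⇒ g = r − D₁/P = 0.079 − €4.44/€86.18 = 0.027480

2.75%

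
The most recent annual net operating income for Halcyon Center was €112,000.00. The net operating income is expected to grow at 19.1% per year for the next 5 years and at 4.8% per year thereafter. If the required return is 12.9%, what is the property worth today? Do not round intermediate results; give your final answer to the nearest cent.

D_1 = 133392.00000
D_2 = 158869.87200
D_3 = 189214.01755
D_4 = 225353.89490
D_5 = 268396.48883
Terminal value at year 5: TV = D_5×(1+g_2)/(r−g_2) = 281279.52030/0.081 = 3472586.67031
P_0 = D_1/(1+r)^1 + D_2/(1+r)^2 + D_3/(1+r)^3 + D_4/(1+r)^4 + D_5/(1+r)^5 + TV/(1+r)^5
    = 118150.57573 + 124638.91558 + 131483.56817 + 138704.10070 + 146321.15494 + 1893142.84421 = 2552441.15933

€2552441.16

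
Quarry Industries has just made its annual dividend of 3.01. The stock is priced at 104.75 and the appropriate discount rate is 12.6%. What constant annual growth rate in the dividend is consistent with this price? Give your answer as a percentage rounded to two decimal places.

9.45%

P = D₀(1+g)/(r−g) ⇒ P(r−g) = D₀(1+g) ⇒ g(P+D₀) = P·r − D₀
g = (P·r − D₀)/(P + D₀) = (104.75×0.126 − 3.01) / (104.75 + 3.01) = 0.094548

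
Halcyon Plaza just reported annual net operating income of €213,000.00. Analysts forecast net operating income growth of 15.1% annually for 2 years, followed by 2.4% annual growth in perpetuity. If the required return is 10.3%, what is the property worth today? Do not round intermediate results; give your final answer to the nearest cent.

€3460648.06

D_1 = 245163.00000
D_2 = 282182.61300
Terminal value at year 2: TV = D_2×(1+g_2)/(r−g_2) = 288954.99571/0.079 = 3657658.17357
P_0 = D_1/(1+r)^1 + D_2/(1+r)^2 + TV/(1+r)^2
    = 222269.26564 + 231941.90821 + 3006436.88611 = 3460648.05995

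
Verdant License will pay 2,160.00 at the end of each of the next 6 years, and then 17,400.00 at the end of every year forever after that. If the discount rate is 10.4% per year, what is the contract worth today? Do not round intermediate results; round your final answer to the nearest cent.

101704.38

PV of 6-year annuity: 2,160.00 × [1 − (1+0.104)^−6] / 0.104 = 9298.10685
Perpetuity value at year 6: 17,400.00 / 0.104 = 167307.69231
PV of perpetuity: 167307.69231 / (1+0.104)^6 = 92406.27605
Total PV = 9298.10685 + 92406.27605 = 101704.38289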